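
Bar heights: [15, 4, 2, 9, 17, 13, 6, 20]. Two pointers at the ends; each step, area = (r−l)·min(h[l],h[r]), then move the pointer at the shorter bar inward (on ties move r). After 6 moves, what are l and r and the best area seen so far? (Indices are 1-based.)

[1,8] min(15,20)*7=105 best=105 * → l++
[2,8] min(4,20)*6=24 best=105 → l++
[3,8] min(2,20)*5=10 best=105 → l++
[4,8] min(9,20)*4=36 best=105 → l++
[5,8] min(17,20)*3=51 best=105 → l++
[6,8] min(13,20)*2=26 best=105 → l++

l=7, r=8, best area=105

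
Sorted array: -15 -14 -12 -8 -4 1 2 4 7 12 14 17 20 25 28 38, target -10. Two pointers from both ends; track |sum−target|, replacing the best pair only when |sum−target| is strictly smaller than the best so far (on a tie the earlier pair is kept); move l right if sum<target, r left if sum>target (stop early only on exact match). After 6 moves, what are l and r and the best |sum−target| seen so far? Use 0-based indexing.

l=0, r=9, best |Δ|=9

l=0 r=15: -15+38=23 d=33 *, r--
l=0 r=14: -15+28=13 d=23 *, r--
l=0 r=13: -15+25=10 d=20 *, r--
l=0 r=12: -15+20=5 d=15 *, r--
l=0 r=11: -15+17=2 d=12 *, r--
l=0 r=10: -15+14=-1 d=9 *, r--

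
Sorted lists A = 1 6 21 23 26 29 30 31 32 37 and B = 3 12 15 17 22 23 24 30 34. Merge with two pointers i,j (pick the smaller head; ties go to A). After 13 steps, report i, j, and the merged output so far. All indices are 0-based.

i=6, j=7, merged so far=[1, 3, 6, 12, 15, 17, 21, 22, 23, 23, 24, 26, 29]

[i=0,j=0] A[i]=1<=B[j]=3 take 1 → i++
[i=1,j=0] A[i]=6>B[j]=3 take 3 → j++
[i=1,j=1] A[i]=6<=B[j]=12 take 6 → i++
[i=2,j=1] A[i]=21>B[j]=12 take 12 → j++
[i=2,j=2] A[i]=21>B[j]=15 take 15 → j++
[i=2,j=3] A[i]=21>B[j]=17 take 17 → j++
[i=2,j=4] A[i]=21<=B[j]=22 take 21 → i++
[i=3,j=4] A[i]=23>B[j]=22 take 22 → j++
[i=3,j=5] A[i]=23<=B[j]=23 take 23 → i++
[i=4,j=5] A[i]=26>B[j]=23 take 23 → j++
[i=4,j=6] A[i]=26>B[j]=24 take 24 → j++
[i=4,j=7] A[i]=26<=B[j]=30 take 26 → i++
[i=5,j=7] A[i]=29<=B[j]=30 take 29 → i++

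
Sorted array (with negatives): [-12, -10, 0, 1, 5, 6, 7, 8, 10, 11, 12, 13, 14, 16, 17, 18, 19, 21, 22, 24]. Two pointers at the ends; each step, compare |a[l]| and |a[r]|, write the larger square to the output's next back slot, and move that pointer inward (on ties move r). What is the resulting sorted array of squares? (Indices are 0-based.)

[0,19] |-12|<=|24| out[19]=576 → r--
[0,18] |-12|<=|22| out[18]=484 → r--
[0,17] |-12|<=|21| out[17]=441 → r--
[0,16] |-12|<=|19| out[16]=361 → r--
[0,15] |-12|<=|18| out[15]=324 → r--
[0,14] |-12|<=|17| out[14]=289 → r--
[0,13] |-12|<=|16| out[13]=256 → r--
[0,12] |-12|<=|14| out[12]=196 → r--
[0,11] |-12|<=|13| out[11]=169 → r--
[0,10] |-12|<=|12| out[10]=144 → r--
[0,9] |-12|>|11| out[9]=144 → l++
[1,9] |-10|<=|11| out[8]=121 → r--
[1,8] |-10|<=|10| out[7]=100 → r--
[1,7] |-10|>|8| out[6]=100 → l++
[2,7] |0|<=|8| out[5]=64 → r--
[2,6] |0|<=|7| out[4]=49 → r--
[2,5] |0|<=|6| out[3]=36 → r--
[2,4] |0|<=|5| out[2]=25 → r--
[2,3] |0|<=|1| out[1]=1 → r--
[2,2] |0|<=|0| out[0]=0 → r--

[0, 1, 25, 36, 49, 64, 100, 100, 121, 144, 144, 169, 196, 256, 289, 324, 361, 441, 484, 576]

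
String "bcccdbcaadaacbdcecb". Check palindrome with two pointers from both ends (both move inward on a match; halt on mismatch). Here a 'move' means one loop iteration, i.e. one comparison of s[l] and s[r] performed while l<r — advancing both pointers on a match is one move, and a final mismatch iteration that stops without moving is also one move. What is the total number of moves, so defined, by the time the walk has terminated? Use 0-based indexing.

3 moves

[0,18] 'b'=='b' → l++,r--
[1,17] 'c'=='c' → l++,r--
[2,16] 'c'!='e' → stop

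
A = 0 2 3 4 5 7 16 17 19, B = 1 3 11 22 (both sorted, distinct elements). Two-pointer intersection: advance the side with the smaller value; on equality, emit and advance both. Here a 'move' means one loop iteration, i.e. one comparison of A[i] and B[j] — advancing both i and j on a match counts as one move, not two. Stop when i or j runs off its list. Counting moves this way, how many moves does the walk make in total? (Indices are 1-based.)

i=1 j=1: 0<1, i++
i=2 j=1: 2>1, j++
i=2 j=2: 2<3, i++
i=3 j=2: 3==3 emit, i++,j++
i=4 j=3: 4<11, i++
i=5 j=3: 5<11, i++
i=6 j=3: 7<11, i++
i=7 j=3: 16>11, j++
i=7 j=4: 16<22, i++
i=8 j=4: 17<22, i++
i=9 j=4: 19<22, i++

11 moves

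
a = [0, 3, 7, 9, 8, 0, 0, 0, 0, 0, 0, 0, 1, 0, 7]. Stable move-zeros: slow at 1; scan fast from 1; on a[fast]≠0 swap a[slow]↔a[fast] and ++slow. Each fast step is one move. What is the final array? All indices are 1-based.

(s=1,f=1) a[fast]=0 → fast++
(s=1,f=2) a[fast]=3≠0 swap→a[1]=3 → slow++,fast++
(s=2,f=3) a[fast]=7≠0 swap→a[2]=7 → slow++,fast++
(s=3,f=4) a[fast]=9≠0 swap→a[3]=9 → slow++,fast++
(s=4,f=5) a[fast]=8≠0 swap→a[4]=8 → slow++,fast++
(s=5,f=6) a[fast]=0 → fast++
(s=5,f=7) a[fast]=0 → fast++
(s=5,f=8) a[fast]=0 → fast++
(s=5,f=9) a[fast]=0 → fast++
(s=5,f=10) a[fast]=0 → fast++
(s=5,f=11) a[fast]=0 → fast++
(s=5,f=12) a[fast]=0 → fast++
(s=5,f=13) a[fast]=1≠0 swap→a[5]=1 → slow++,fast++
(s=6,f=14) a[fast]=0 → fast++
(s=6,f=15) a[fast]=7≠0 swap→a[6]=7 → slow++,fast++

[3, 7, 9, 8, 1, 7, 0, 0, 0, 0, 0, 0, 0, 0, 0]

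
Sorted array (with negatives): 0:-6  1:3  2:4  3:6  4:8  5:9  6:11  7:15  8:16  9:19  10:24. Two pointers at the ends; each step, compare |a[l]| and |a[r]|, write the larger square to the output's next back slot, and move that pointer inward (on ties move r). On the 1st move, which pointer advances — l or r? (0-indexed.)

r

[0,10] |-6|<=|24| out[10]=576 → r--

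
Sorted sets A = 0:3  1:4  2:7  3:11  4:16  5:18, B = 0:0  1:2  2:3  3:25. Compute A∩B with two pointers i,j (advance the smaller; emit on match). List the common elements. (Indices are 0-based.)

intersection = [3]

[i=0,j=0] 3>0 → j++
[i=0,j=1] 3>2 → j++
[i=0,j=2] 3==3 emit → i++,j++
[i=1,j=3] 4<25 → i++
[i=2,j=3] 7<25 → i++
[i=3,j=3] 11<25 → i++
[i=4,j=3] 16<25 → i++
[i=5,j=3] 18<25 → i++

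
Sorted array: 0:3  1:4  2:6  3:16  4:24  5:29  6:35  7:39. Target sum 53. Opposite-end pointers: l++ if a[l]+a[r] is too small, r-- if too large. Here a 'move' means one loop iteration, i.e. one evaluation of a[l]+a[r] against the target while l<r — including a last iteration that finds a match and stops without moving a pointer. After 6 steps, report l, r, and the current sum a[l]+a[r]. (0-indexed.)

l=4, r=5, sum=53

l=0 r=7: 3+39=42 <53, l++
l=1 r=7: 4+39=43 <53, l++
l=2 r=7: 6+39=45 <53, l++
l=3 r=7: 16+39=55 >53, r--
l=3 r=6: 16+35=51 <53, l++
l=4 r=6: 24+35=59 >53, r--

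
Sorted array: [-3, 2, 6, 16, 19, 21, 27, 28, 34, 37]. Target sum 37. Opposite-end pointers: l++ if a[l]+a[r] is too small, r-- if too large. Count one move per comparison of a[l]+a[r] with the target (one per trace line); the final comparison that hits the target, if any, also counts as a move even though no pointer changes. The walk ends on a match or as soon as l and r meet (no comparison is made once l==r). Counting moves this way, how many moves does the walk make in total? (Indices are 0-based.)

[0,9] -3+37=34 <37 → l++
[1,9] 2+37=39 >37 → r--
[1,8] 2+34=36 <37 → l++
[2,8] 6+34=40 >37 → r--
[2,7] 6+28=34 <37 → l++
[3,7] 16+28=44 >37 → r--
[3,6] 16+27=43 >37 → r--
[3,5] 16+21=37 → found

8 moves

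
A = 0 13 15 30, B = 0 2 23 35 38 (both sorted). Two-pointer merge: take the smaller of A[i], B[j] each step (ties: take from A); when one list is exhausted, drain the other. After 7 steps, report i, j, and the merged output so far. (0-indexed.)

i=4, j=3, merged so far=[0, 0, 2, 13, 15, 23, 30]

i=0 j=0: A[i]=0<=B[j]=0 take 0, i++
i=1 j=0: A[i]=13>B[j]=0 take 0, j++
i=1 j=1: A[i]=13>B[j]=2 take 2, j++
i=1 j=2: A[i]=13<=B[j]=23 take 13, i++
i=2 j=2: A[i]=15<=B[j]=23 take 15, i++
i=3 j=2: A[i]=30>B[j]=23 take 23, j++
i=3 j=3: A[i]=30<=B[j]=35 take 30, i++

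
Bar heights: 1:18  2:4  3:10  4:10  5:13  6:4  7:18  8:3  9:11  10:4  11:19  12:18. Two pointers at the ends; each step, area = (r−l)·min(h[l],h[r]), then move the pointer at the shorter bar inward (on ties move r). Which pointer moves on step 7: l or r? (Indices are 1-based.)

[1,12] min(18,18)*11=198 best=198 * → r--
[1,11] min(18,19)*10=180 best=198 → l++
[2,11] min(4,19)*9=36 best=198 → l++
[3,11] min(10,19)*8=80 best=198 → l++
[4,11] min(10,19)*7=70 best=198 → l++
[5,11] min(13,19)*6=78 best=198 → l++
[6,11] min(4,19)*5=20 best=198 → l++

l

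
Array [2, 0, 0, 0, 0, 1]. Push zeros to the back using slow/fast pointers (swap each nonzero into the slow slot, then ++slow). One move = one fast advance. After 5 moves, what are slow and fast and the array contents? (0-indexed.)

slow=0 fast=0: a[fast]=2≠0 swap→a[0]=2, slow++,fast++
slow=1 fast=1: a[fast]=0, fast++
slow=1 fast=2: a[fast]=0, fast++
slow=1 fast=3: a[fast]=0, fast++
slow=1 fast=4: a[fast]=0, fast++

slow=1, fast=5, a=[2, 0, 0, 0, 0, 1]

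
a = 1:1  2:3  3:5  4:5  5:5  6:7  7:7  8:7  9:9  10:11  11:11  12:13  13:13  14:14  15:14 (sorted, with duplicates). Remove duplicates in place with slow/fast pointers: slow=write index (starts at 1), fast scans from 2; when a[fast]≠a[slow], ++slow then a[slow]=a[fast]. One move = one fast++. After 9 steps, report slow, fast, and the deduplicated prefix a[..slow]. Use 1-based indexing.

slow=1 fast=2: a[fast]=3≠a[slow]=1 write a[2]=3, slow++,fast++
slow=2 fast=3: a[fast]=5≠a[slow]=3 write a[3]=5, slow++,fast++
slow=3 fast=4: a[fast]=5=a[slow] dup, fast++
slow=3 fast=5: a[fast]=5=a[slow] dup, fast++
slow=3 fast=6: a[fast]=7≠a[slow]=5 write a[4]=7, slow++,fast++
slow=4 fast=7: a[fast]=7=a[slow] dup, fast++
slow=4 fast=8: a[fast]=7=a[slow] dup, fast++
slow=4 fast=9: a[fast]=9≠a[slow]=7 write a[5]=9, slow++,fast++
slow=5 fast=10: a[fast]=11≠a[slow]=9 write a[6]=11, slow++,fast++

slow=6, fast=11, prefix=[1, 3, 5, 7, 9, 11]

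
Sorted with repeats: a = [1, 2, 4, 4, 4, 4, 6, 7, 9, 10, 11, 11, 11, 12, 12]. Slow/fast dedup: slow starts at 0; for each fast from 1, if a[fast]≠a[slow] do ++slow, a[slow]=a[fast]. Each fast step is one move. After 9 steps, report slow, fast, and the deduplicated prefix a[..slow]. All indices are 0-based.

(s=0,f=1) a[fast]=2≠a[slow]=1 write a[1]=2 → slow++,fast++
(s=1,f=2) a[fast]=4≠a[slow]=2 write a[2]=4 → slow++,fast++
(s=2,f=3) a[fast]=4=a[slow] dup → fast++
(s=2,f=4) a[fast]=4=a[slow] dup → fast++
(s=2,f=5) a[fast]=4=a[slow] dup → fast++
(s=2,f=6) a[fast]=6≠a[slow]=4 write a[3]=6 → slow++,fast++
(s=3,f=7) a[fast]=7≠a[slow]=6 write a[4]=7 → slow++,fast++
(s=4,f=8) a[fast]=9≠a[slow]=7 write a[5]=9 → slow++,fast++
(s=5,f=9) a[fast]=10≠a[slow]=9 write a[6]=10 → slow++,fast++

slow=6, fast=10, prefix=[1, 2, 4, 6, 7, 9, 10]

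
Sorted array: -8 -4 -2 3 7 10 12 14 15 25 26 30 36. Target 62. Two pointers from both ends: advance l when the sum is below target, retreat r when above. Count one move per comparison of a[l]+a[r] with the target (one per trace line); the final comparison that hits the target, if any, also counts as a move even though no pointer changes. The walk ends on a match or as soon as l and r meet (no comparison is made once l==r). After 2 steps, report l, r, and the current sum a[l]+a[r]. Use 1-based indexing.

l=3, r=13, sum=34

[1,13] -8+36=28 <62 → l++
[2,13] -4+36=32 <62 → l++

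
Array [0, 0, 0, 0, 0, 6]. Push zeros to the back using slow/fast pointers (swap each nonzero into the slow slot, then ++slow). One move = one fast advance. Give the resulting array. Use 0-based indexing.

[6, 0, 0, 0, 0, 0]

(s=0,f=0) a[fast]=0 → fast++
(s=0,f=1) a[fast]=0 → fast++
(s=0,f=2) a[fast]=0 → fast++
(s=0,f=3) a[fast]=0 → fast++
(s=0,f=4) a[fast]=0 → fast++
(s=0,f=5) a[fast]=6≠0 swap→a[0]=6 → slow++,fast++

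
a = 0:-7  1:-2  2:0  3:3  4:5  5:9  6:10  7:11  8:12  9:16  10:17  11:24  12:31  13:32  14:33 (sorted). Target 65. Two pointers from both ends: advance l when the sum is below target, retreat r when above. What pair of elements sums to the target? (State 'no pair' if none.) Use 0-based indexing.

(32, 33)

[0,14] -7+33=26 <65 → l++
[1,14] -2+33=31 <65 → l++
[2,14] 0+33=33 <65 → l++
[3,14] 3+33=36 <65 → l++
[4,14] 5+33=38 <65 → l++
[5,14] 9+33=42 <65 → l++
[6,14] 10+33=43 <65 → l++
[7,14] 11+33=44 <65 → l++
[8,14] 12+33=45 <65 → l++
[9,14] 16+33=49 <65 → l++
[10,14] 17+33=50 <65 → l++
[11,14] 24+33=57 <65 → l++
[12,14] 31+33=64 <65 → l++
[13,14] 32+33=65 → found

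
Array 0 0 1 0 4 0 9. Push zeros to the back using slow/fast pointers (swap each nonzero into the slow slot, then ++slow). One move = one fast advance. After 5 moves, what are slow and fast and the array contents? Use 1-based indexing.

(s=1,f=1) a[fast]=0 → fast++
(s=1,f=2) a[fast]=0 → fast++
(s=1,f=3) a[fast]=1≠0 swap→a[1]=1 → slow++,fast++
(s=2,f=4) a[fast]=0 → fast++
(s=2,f=5) a[fast]=4≠0 swap→a[2]=4 → slow++,fast++

slow=3, fast=6, a=[1, 4, 0, 0, 0, 0, 9]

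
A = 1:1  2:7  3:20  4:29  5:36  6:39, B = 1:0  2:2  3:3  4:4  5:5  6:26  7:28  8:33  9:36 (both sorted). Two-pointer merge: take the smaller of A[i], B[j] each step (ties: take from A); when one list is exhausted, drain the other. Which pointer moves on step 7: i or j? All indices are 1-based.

i=1 j=1: A[i]=1>B[j]=0 take 0, j++
i=1 j=2: A[i]=1<=B[j]=2 take 1, i++
i=2 j=2: A[i]=7>B[j]=2 take 2, j++
i=2 j=3: A[i]=7>B[j]=3 take 3, j++
i=2 j=4: A[i]=7>B[j]=4 take 4, j++
i=2 j=5: A[i]=7>B[j]=5 take 5, j++
i=2 j=6: A[i]=7<=B[j]=26 take 7, i++

i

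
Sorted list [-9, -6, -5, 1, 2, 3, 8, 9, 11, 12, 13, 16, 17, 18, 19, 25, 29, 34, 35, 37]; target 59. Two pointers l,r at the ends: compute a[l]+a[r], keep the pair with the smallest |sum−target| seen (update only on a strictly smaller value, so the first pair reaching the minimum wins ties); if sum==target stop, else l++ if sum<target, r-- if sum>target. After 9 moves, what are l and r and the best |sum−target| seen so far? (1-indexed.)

l=10, r=20, best |Δ|=11

l=1 r=20: -9+37=28 d=31 *, l++
l=2 r=20: -6+37=31 d=28 *, l++
l=3 r=20: -5+37=32 d=27 *, l++
l=4 r=20: 1+37=38 d=21 *, l++
l=5 r=20: 2+37=39 d=20 *, l++
l=6 r=20: 3+37=40 d=19 *, l++
l=7 r=20: 8+37=45 d=14 *, l++
l=8 r=20: 9+37=46 d=13 *, l++
l=9 r=20: 11+37=48 d=11 *, l++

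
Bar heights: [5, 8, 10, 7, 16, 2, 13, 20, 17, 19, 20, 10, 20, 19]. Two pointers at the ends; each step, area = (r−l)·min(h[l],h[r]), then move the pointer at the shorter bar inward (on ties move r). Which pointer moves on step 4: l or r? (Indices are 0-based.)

l

[0,13] min(5,19)*13=65 best=65 * → l++
[1,13] min(8,19)*12=96 best=96 * → l++
[2,13] min(10,19)*11=110 best=110 * → l++
[3,13] min(7,19)*10=70 best=110 → l++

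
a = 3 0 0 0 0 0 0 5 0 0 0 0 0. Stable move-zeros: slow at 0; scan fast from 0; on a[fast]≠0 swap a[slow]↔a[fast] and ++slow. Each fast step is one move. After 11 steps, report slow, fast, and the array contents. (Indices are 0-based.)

slow=0 fast=0: a[fast]=3≠0 swap→a[0]=3, slow++,fast++
slow=1 fast=1: a[fast]=0, fast++
slow=1 fast=2: a[fast]=0, fast++
slow=1 fast=3: a[fast]=0, fast++
slow=1 fast=4: a[fast]=0, fast++
slow=1 fast=5: a[fast]=0, fast++
slow=1 fast=6: a[fast]=0, fast++
slow=1 fast=7: a[fast]=5≠0 swap→a[1]=5, slow++,fast++
slow=2 fast=8: a[fast]=0, fast++
slow=2 fast=9: a[fast]=0, fast++
slow=2 fast=10: a[fast]=0, fast++

slow=2, fast=11, a=[3, 5, 0, 0, 0, 0, 0, 0, 0, 0, 0, 0, 0]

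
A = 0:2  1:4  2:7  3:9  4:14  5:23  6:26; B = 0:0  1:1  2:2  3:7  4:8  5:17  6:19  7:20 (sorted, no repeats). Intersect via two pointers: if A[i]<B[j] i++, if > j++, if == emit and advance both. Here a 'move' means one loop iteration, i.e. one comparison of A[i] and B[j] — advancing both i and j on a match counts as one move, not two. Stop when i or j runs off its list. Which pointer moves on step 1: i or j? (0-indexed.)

[i=0,j=0] 2>0 → j++

j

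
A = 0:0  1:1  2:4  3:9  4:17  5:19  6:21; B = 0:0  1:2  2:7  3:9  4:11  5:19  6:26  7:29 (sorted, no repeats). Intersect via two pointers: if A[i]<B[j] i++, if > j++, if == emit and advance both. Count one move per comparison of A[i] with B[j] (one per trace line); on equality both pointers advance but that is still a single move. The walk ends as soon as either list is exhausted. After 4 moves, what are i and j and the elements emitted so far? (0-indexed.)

i=0 j=0: 0==0 emit, i++,j++
i=1 j=1: 1<2, i++
i=2 j=1: 4>2, j++
i=2 j=2: 4<7, i++

i=3, j=2, emitted=[0]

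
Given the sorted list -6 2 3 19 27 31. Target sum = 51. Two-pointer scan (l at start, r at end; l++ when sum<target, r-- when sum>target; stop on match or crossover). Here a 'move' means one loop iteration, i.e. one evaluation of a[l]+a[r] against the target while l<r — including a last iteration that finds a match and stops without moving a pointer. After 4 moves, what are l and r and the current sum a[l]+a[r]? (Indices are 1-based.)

l=5, r=6, sum=58

[1,6] -6+31=25 <51 → l++
[2,6] 2+31=33 <51 → l++
[3,6] 3+31=34 <51 → l++
[4,6] 19+31=50 <51 → l++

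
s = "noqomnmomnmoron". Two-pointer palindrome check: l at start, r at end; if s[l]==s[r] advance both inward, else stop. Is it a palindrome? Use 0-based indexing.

not a palindrome (mismatch at 2,12)

l=0 r=14: 'n'=='n', l++,r--
l=1 r=13: 'o'=='o', l++,r--
l=2 r=12: 'q'!='r', stop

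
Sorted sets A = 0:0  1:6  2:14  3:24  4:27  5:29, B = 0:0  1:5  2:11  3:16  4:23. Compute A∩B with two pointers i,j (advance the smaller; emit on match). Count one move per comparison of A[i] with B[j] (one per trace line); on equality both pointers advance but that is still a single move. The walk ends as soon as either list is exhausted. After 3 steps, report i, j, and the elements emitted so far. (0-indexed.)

i=2, j=2, emitted=[0]

i=0 j=0: 0==0 emit, i++,j++
i=1 j=1: 6>5, j++
i=1 j=2: 6<11, i++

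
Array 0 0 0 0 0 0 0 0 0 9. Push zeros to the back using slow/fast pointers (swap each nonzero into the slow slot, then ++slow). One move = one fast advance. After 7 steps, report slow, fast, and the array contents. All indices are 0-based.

(s=0,f=0) a[fast]=0 → fast++
(s=0,f=1) a[fast]=0 → fast++
(s=0,f=2) a[fast]=0 → fast++
(s=0,f=3) a[fast]=0 → fast++
(s=0,f=4) a[fast]=0 → fast++
(s=0,f=5) a[fast]=0 → fast++
(s=0,f=6) a[fast]=0 → fast++

slow=0, fast=7, a=[0, 0, 0, 0, 0, 0, 0, 0, 0, 9]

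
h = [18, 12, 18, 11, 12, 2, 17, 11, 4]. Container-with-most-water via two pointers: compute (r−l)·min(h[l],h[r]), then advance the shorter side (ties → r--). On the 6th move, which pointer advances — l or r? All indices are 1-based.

r

[1,9] min(18,4)*8=32 best=32 * → r--
[1,8] min(18,11)*7=77 best=77 * → r--
[1,7] min(18,17)*6=102 best=102 * → r--
[1,6] min(18,2)*5=10 best=102 → r--
[1,5] min(18,12)*4=48 best=102 → r--
[1,4] min(18,11)*3=33 best=102 → r--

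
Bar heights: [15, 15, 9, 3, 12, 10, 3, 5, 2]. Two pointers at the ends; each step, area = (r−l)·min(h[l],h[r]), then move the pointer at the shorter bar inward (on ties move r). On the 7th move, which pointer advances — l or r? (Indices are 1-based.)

r

[1,9] min(15,2)*8=16 best=16 * → r--
[1,8] min(15,5)*7=35 best=35 * → r--
[1,7] min(15,3)*6=18 best=35 → r--
[1,6] min(15,10)*5=50 best=50 * → r--
[1,5] min(15,12)*4=48 best=50 → r--
[1,4] min(15,3)*3=9 best=50 → r--
[1,3] min(15,9)*2=18 best=50 → r--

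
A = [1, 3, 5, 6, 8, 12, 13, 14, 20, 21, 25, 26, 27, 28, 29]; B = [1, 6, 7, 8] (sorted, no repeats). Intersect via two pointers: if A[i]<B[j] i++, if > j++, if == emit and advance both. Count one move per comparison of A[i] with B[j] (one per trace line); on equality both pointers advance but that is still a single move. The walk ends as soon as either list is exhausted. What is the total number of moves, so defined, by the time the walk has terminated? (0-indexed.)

[i=0,j=0] 1==1 emit → i++,j++
[i=1,j=1] 3<6 → i++
[i=2,j=1] 5<6 → i++
[i=3,j=1] 6==6 emit → i++,j++
[i=4,j=2] 8>7 → j++
[i=4,j=3] 8==8 emit → i++,j++

6 moves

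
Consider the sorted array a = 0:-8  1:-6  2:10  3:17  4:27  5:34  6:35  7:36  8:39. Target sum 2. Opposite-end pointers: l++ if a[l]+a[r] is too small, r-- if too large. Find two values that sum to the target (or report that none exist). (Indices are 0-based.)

(-8, 10)

[0,8] -8+39=31 >2 → r--
[0,7] -8+36=28 >2 → r--
[0,6] -8+35=27 >2 → r--
[0,5] -8+34=26 >2 → r--
[0,4] -8+27=19 >2 → r--
[0,3] -8+17=9 >2 → r--
[0,2] -8+10=2 → found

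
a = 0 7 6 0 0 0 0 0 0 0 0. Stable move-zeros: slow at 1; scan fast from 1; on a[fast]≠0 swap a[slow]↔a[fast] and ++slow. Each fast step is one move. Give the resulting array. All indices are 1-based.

(s=1,f=1) a[fast]=0 → fast++
(s=1,f=2) a[fast]=7≠0 swap→a[1]=7 → slow++,fast++
(s=2,f=3) a[fast]=6≠0 swap→a[2]=6 → slow++,fast++
(s=3,f=4) a[fast]=0 → fast++
(s=3,f=5) a[fast]=0 → fast++
(s=3,f=6) a[fast]=0 → fast++
(s=3,f=7) a[fast]=0 → fast++
(s=3,f=8) a[fast]=0 → fast++
(s=3,f=9) a[fast]=0 → fast++
(s=3,f=10) a[fast]=0 → fast++
(s=3,f=11) a[fast]=0 → fast++

[7, 6, 0, 0, 0, 0, 0, 0, 0, 0, 0]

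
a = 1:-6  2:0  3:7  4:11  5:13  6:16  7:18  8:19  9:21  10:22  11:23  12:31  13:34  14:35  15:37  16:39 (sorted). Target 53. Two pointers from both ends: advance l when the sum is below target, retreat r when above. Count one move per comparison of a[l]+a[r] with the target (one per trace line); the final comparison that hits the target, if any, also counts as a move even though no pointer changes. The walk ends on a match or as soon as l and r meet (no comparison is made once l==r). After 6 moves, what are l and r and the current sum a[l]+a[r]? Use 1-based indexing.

[1,16] -6+39=33 <53 → l++
[2,16] 0+39=39 <53 → l++
[3,16] 7+39=46 <53 → l++
[4,16] 11+39=50 <53 → l++
[5,16] 13+39=52 <53 → l++
[6,16] 16+39=55 >53 → r--

l=6, r=15, sum=53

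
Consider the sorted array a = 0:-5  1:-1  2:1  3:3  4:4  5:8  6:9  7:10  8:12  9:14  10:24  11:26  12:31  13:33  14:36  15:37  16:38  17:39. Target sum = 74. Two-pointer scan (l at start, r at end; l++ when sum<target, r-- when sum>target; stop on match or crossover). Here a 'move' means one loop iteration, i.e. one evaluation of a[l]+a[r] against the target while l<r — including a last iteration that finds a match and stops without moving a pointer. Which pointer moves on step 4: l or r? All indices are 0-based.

l=0 r=17: -5+39=34 <74, l++
l=1 r=17: -1+39=38 <74, l++
l=2 r=17: 1+39=40 <74, l++
l=3 r=17: 3+39=42 <74, l++

l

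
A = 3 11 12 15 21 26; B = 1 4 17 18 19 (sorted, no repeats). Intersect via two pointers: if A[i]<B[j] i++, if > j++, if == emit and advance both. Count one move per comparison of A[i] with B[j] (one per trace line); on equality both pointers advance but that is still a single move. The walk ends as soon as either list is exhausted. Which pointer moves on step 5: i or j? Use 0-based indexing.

i

[i=0,j=0] 3>1 → j++
[i=0,j=1] 3<4 → i++
[i=1,j=1] 11>4 → j++
[i=1,j=2] 11<17 → i++
[i=2,j=2] 12<17 → i++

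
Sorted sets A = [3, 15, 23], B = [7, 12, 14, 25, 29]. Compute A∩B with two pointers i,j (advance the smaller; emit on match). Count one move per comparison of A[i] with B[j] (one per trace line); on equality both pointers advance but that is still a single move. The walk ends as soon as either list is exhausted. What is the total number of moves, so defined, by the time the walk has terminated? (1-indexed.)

6 moves

i=1 j=1: 3<7, i++
i=2 j=1: 15>7, j++
i=2 j=2: 15>12, j++
i=2 j=3: 15>14, j++
i=2 j=4: 15<25, i++
i=3 j=4: 23<25, i++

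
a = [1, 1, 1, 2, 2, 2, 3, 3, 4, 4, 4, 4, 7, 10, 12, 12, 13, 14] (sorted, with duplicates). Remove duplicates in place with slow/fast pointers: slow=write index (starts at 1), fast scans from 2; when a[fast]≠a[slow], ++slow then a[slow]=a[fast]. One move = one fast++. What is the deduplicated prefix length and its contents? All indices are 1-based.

length 9; prefix = [1, 2, 3, 4, 7, 10, 12, 13, 14]

(s=1,f=2) a[fast]=1=a[slow] dup → fast++
(s=1,f=3) a[fast]=1=a[slow] dup → fast++
(s=1,f=4) a[fast]=2≠a[slow]=1 write a[2]=2 → slow++,fast++
(s=2,f=5) a[fast]=2=a[slow] dup → fast++
(s=2,f=6) a[fast]=2=a[slow] dup → fast++
(s=2,f=7) a[fast]=3≠a[slow]=2 write a[3]=3 → slow++,fast++
(s=3,f=8) a[fast]=3=a[slow] dup → fast++
(s=3,f=9) a[fast]=4≠a[slow]=3 write a[4]=4 → slow++,fast++
(s=4,f=10) a[fast]=4=a[slow] dup → fast++
(s=4,f=11) a[fast]=4=a[slow] dup → fast++
(s=4,f=12) a[fast]=4=a[slow] dup → fast++
(s=4,f=13) a[fast]=7≠a[slow]=4 write a[5]=7 → slow++,fast++
(s=5,f=14) a[fast]=10≠a[slow]=7 write a[6]=10 → slow++,fast++
(s=6,f=15) a[fast]=12≠a[slow]=10 write a[7]=12 → slow++,fast++
(s=7,f=16) a[fast]=12=a[slow] dup → fast++
(s=7,f=17) a[fast]=13≠a[slow]=12 write a[8]=13 → slow++,fast++
(s=8,f=18) a[fast]=14≠a[slow]=13 write a[9]=14 → slow++,fast++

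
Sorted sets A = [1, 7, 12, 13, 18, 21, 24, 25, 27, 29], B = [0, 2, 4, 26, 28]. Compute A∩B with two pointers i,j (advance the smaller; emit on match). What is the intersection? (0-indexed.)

i=0 j=0: 1>0, j++
i=0 j=1: 1<2, i++
i=1 j=1: 7>2, j++
i=1 j=2: 7>4, j++
i=1 j=3: 7<26, i++
i=2 j=3: 12<26, i++
i=3 j=3: 13<26, i++
i=4 j=3: 18<26, i++
i=5 j=3: 21<26, i++
i=6 j=3: 24<26, i++
i=7 j=3: 25<26, i++
i=8 j=3: 27>26, j++
i=8 j=4: 27<28, i++
i=9 j=4: 29>28, j++

intersection = []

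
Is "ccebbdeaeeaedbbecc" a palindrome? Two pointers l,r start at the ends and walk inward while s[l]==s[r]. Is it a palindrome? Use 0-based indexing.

palindrome

l=0 r=17: 'c'=='c', l++,r--
l=1 r=16: 'c'=='c', l++,r--
l=2 r=15: 'e'=='e', l++,r--
l=3 r=14: 'b'=='b', l++,r--
l=4 r=13: 'b'=='b', l++,r--
l=5 r=12: 'd'=='d', l++,r--
l=6 r=11: 'e'=='e', l++,r--
l=7 r=10: 'a'=='a', l++,r--
l=8 r=9: 'e'=='e', l++,r--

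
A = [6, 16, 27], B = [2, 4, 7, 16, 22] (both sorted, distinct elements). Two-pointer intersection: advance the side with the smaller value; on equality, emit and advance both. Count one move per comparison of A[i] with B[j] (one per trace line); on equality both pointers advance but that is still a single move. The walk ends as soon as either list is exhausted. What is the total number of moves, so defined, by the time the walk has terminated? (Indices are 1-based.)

6 moves

[i=1,j=1] 6>2 → j++
[i=1,j=2] 6>4 → j++
[i=1,j=3] 6<7 → i++
[i=2,j=3] 16>7 → j++
[i=2,j=4] 16==16 emit → i++,j++
[i=3,j=5] 27>22 → j++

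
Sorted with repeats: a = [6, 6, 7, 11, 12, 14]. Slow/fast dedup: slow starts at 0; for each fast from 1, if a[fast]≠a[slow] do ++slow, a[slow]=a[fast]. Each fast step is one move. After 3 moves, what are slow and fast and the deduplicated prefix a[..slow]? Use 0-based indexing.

slow=0 fast=1: a[fast]=6=a[slow] dup, fast++
slow=0 fast=2: a[fast]=7≠a[slow]=6 write a[1]=7, slow++,fast++
slow=1 fast=3: a[fast]=11≠a[slow]=7 write a[2]=11, slow++,fast++

slow=2, fast=4, prefix=[6, 7, 11]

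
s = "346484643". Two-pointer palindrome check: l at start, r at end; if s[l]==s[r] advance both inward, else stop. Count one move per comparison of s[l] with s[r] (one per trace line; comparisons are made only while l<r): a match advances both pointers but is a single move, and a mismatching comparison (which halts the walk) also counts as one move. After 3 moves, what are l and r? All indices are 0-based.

l=3, r=5

l=0 r=8: '3'=='3', l++,r--
l=1 r=7: '4'=='4', l++,r--
l=2 r=6: '6'=='6', l++,r--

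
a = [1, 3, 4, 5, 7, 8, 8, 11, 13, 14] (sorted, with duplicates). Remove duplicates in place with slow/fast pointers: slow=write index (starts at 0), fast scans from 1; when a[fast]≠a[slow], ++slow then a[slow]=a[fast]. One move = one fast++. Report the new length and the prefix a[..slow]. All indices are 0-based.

length 9; prefix = [1, 3, 4, 5, 7, 8, 11, 13, 14]

slow=0 fast=1: a[fast]=3≠a[slow]=1 write a[1]=3, slow++,fast++
slow=1 fast=2: a[fast]=4≠a[slow]=3 write a[2]=4, slow++,fast++
slow=2 fast=3: a[fast]=5≠a[slow]=4 write a[3]=5, slow++,fast++
slow=3 fast=4: a[fast]=7≠a[slow]=5 write a[4]=7, slow++,fast++
slow=4 fast=5: a[fast]=8≠a[slow]=7 write a[5]=8, slow++,fast++
slow=5 fast=6: a[fast]=8=a[slow] dup, fast++
slow=5 fast=7: a[fast]=11≠a[slow]=8 write a[6]=11, slow++,fast++
slow=6 fast=8: a[fast]=13≠a[slow]=11 write a[7]=13, slow++,fast++
slow=7 fast=9: a[fast]=14≠a[slow]=13 write a[8]=14, slow++,fast++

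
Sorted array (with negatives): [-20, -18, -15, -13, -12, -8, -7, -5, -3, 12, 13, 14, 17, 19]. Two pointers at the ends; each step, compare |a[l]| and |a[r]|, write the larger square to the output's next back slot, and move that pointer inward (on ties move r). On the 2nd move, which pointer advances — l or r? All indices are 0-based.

[0,13] |-20|>|19| out[13]=400 → l++
[1,13] |-18|<=|19| out[12]=361 → r--

r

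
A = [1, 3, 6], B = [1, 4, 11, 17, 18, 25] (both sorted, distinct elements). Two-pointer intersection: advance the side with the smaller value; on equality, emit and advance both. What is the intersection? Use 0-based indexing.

i=0 j=0: 1==1 emit, i++,j++
i=1 j=1: 3<4, i++
i=2 j=1: 6>4, j++
i=2 j=2: 6<11, i++

intersection = [1]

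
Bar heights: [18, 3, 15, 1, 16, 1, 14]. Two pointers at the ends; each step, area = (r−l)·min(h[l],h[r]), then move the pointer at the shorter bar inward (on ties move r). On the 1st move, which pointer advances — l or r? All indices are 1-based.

l=1 r=7: min(18,14)*6=84 best=84 *, r--

r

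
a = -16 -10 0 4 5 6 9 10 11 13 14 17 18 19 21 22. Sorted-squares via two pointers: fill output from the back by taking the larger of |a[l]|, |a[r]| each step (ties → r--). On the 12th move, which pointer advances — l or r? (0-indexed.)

r

[0,15] |-16|<=|22| out[15]=484 → r--
[0,14] |-16|<=|21| out[14]=441 → r--
[0,13] |-16|<=|19| out[13]=361 → r--
[0,12] |-16|<=|18| out[12]=324 → r--
[0,11] |-16|<=|17| out[11]=289 → r--
[0,10] |-16|>|14| out[10]=256 → l++
[1,10] |-10|<=|14| out[9]=196 → r--
[1,9] |-10|<=|13| out[8]=169 → r--
[1,8] |-10|<=|11| out[7]=121 → r--
[1,7] |-10|<=|10| out[6]=100 → r--
[1,6] |-10|>|9| out[5]=100 → l++
[2,6] |0|<=|9| out[4]=81 → r--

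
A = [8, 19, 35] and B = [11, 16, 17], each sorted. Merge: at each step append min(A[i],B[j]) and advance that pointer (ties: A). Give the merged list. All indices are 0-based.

[8, 11, 16, 17, 19, 35]

i=0 j=0: A[i]=8<=B[j]=11 take 8, i++
i=1 j=0: A[i]=19>B[j]=11 take 11, j++
i=1 j=1: A[i]=19>B[j]=16 take 16, j++
i=1 j=2: A[i]=19>B[j]=17 take 17, j++
i=1 j=3: B done, take A[i]=19, i++
i=2 j=3: B done, take A[i]=35, i++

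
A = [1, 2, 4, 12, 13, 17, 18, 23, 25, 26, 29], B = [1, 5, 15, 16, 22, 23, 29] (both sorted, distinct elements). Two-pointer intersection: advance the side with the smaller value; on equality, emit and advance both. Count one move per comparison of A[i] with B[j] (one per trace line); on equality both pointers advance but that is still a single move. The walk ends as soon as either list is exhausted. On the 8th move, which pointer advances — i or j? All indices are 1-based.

j

i=1 j=1: 1==1 emit, i++,j++
i=2 j=2: 2<5, i++
i=3 j=2: 4<5, i++
i=4 j=2: 12>5, j++
i=4 j=3: 12<15, i++
i=5 j=3: 13<15, i++
i=6 j=3: 17>15, j++
i=6 j=4: 17>16, j++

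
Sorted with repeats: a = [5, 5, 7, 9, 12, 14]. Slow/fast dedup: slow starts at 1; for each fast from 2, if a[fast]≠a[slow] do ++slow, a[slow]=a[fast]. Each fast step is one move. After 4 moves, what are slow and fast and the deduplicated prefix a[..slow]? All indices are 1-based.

slow=4, fast=6, prefix=[5, 7, 9, 12]

slow=1 fast=2: a[fast]=5=a[slow] dup, fast++
slow=1 fast=3: a[fast]=7≠a[slow]=5 write a[2]=7, slow++,fast++
slow=2 fast=4: a[fast]=9≠a[slow]=7 write a[3]=9, slow++,fast++
slow=3 fast=5: a[fast]=12≠a[slow]=9 write a[4]=12, slow++,fast++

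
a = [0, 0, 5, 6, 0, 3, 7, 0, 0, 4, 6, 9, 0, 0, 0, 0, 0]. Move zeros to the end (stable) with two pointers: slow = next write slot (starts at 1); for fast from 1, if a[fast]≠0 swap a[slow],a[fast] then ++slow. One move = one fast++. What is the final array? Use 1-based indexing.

[5, 6, 3, 7, 4, 6, 9, 0, 0, 0, 0, 0, 0, 0, 0, 0, 0]

(s=1,f=1) a[fast]=0 → fast++
(s=1,f=2) a[fast]=0 → fast++
(s=1,f=3) a[fast]=5≠0 swap→a[1]=5 → slow++,fast++
(s=2,f=4) a[fast]=6≠0 swap→a[2]=6 → slow++,fast++
(s=3,f=5) a[fast]=0 → fast++
(s=3,f=6) a[fast]=3≠0 swap→a[3]=3 → slow++,fast++
(s=4,f=7) a[fast]=7≠0 swap→a[4]=7 → slow++,fast++
(s=5,f=8) a[fast]=0 → fast++
(s=5,f=9) a[fast]=0 → fast++
(s=5,f=10) a[fast]=4≠0 swap→a[5]=4 → slow++,fast++
(s=6,f=11) a[fast]=6≠0 swap→a[6]=6 → slow++,fast++
(s=7,f=12) a[fast]=9≠0 swap→a[7]=9 → slow++,fast++
(s=8,f=13) a[fast]=0 → fast++
(s=8,f=14) a[fast]=0 → fast++
(s=8,f=15) a[fast]=0 → fast++
(s=8,f=16) a[fast]=0 → fast++
(s=8,f=17) a[fast]=0 → fast++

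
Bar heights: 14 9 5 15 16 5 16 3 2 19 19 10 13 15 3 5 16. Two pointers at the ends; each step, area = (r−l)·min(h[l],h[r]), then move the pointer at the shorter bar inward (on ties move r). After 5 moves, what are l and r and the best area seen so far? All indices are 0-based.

l=0 r=16: min(14,16)*16=224 best=224 *, l++
l=1 r=16: min(9,16)*15=135 best=224, l++
l=2 r=16: min(5,16)*14=70 best=224, l++
l=3 r=16: min(15,16)*13=195 best=224, l++
l=4 r=16: min(16,16)*12=192 best=224, r--

l=4, r=15, best area=224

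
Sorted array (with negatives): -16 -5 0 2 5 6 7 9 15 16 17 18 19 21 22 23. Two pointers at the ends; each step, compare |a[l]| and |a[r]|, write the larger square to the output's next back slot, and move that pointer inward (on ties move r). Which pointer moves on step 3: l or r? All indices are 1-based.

r

l=1 r=16: |-16|<=|23| out[16]=529, r--
l=1 r=15: |-16|<=|22| out[15]=484, r--
l=1 r=14: |-16|<=|21| out[14]=441, r--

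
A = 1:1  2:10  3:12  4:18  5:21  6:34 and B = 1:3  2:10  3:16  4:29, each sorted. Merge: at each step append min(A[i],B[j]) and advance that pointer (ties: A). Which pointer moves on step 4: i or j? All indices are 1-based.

j

i=1 j=1: A[i]=1<=B[j]=3 take 1, i++
i=2 j=1: A[i]=10>B[j]=3 take 3, j++
i=2 j=2: A[i]=10<=B[j]=10 take 10, i++
i=3 j=2: A[i]=12>B[j]=10 take 10, j++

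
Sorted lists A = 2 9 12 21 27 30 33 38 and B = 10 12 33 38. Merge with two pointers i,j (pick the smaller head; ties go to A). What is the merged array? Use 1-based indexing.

[2, 9, 10, 12, 12, 21, 27, 30, 33, 33, 38, 38]

[i=1,j=1] A[i]=2<=B[j]=10 take 2 → i++
[i=2,j=1] A[i]=9<=B[j]=10 take 9 → i++
[i=3,j=1] A[i]=12>B[j]=10 take 10 → j++
[i=3,j=2] A[i]=12<=B[j]=12 take 12 → i++
[i=4,j=2] A[i]=21>B[j]=12 take 12 → j++
[i=4,j=3] A[i]=21<=B[j]=33 take 21 → i++
[i=5,j=3] A[i]=27<=B[j]=33 take 27 → i++
[i=6,j=3] A[i]=30<=B[j]=33 take 30 → i++
[i=7,j=3] A[i]=33<=B[j]=33 take 33 → i++
[i=8,j=3] A[i]=38>B[j]=33 take 33 → j++
[i=8,j=4] A[i]=38<=B[j]=38 take 38 → i++
[i=9,j=4] A done, take B[j]=38 → j++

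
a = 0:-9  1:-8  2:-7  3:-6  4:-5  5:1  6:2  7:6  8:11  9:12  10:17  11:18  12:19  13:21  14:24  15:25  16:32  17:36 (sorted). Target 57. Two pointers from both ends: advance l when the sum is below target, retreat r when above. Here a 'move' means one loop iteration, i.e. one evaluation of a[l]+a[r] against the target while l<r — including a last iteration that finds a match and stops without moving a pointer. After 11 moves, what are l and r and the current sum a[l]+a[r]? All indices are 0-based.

l=11, r=17, sum=54

l=0 r=17: -9+36=27 <57, l++
l=1 r=17: -8+36=28 <57, l++
l=2 r=17: -7+36=29 <57, l++
l=3 r=17: -6+36=30 <57, l++
l=4 r=17: -5+36=31 <57, l++
l=5 r=17: 1+36=37 <57, l++
l=6 r=17: 2+36=38 <57, l++
l=7 r=17: 6+36=42 <57, l++
l=8 r=17: 11+36=47 <57, l++
l=9 r=17: 12+36=48 <57, l++
l=10 r=17: 17+36=53 <57, l++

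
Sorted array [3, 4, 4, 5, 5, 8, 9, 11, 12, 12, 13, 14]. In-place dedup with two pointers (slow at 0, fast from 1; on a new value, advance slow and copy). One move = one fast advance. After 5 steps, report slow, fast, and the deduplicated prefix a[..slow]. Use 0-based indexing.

slow=3, fast=6, prefix=[3, 4, 5, 8]

(s=0,f=1) a[fast]=4≠a[slow]=3 write a[1]=4 → slow++,fast++
(s=1,f=2) a[fast]=4=a[slow] dup → fast++
(s=1,f=3) a[fast]=5≠a[slow]=4 write a[2]=5 → slow++,fast++
(s=2,f=4) a[fast]=5=a[slow] dup → fast++
(s=2,f=5) a[fast]=8≠a[slow]=5 write a[3]=8 → slow++,fast++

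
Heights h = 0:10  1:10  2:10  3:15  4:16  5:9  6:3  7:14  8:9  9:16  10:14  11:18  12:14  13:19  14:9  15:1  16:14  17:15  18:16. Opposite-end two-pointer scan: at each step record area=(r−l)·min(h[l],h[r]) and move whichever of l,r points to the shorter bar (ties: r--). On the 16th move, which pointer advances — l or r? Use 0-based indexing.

l=0 r=18: min(10,16)*18=180 best=180 *, l++
l=1 r=18: min(10,16)*17=170 best=180, l++
l=2 r=18: min(10,16)*16=160 best=180, l++
l=3 r=18: min(15,16)*15=225 best=225 *, l++
l=4 r=18: min(16,16)*14=224 best=225, r--
l=4 r=17: min(16,15)*13=195 best=225, r--
l=4 r=16: min(16,14)*12=168 best=225, r--
l=4 r=15: min(16,1)*11=11 best=225, r--
l=4 r=14: min(16,9)*10=90 best=225, r--
l=4 r=13: min(16,19)*9=144 best=225, l++
l=5 r=13: min(9,19)*8=72 best=225, l++
l=6 r=13: min(3,19)*7=21 best=225, l++
l=7 r=13: min(14,19)*6=84 best=225, l++
l=8 r=13: min(9,19)*5=45 best=225, l++
l=9 r=13: min(16,19)*4=64 best=225, l++
l=10 r=13: min(14,19)*3=42 best=225, l++

l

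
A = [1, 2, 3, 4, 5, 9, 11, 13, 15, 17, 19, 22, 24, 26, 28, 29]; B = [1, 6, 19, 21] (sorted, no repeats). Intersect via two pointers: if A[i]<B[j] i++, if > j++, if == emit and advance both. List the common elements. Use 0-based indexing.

i=0 j=0: 1==1 emit, i++,j++
i=1 j=1: 2<6, i++
i=2 j=1: 3<6, i++
i=3 j=1: 4<6, i++
i=4 j=1: 5<6, i++
i=5 j=1: 9>6, j++
i=5 j=2: 9<19, i++
i=6 j=2: 11<19, i++
i=7 j=2: 13<19, i++
i=8 j=2: 15<19, i++
i=9 j=2: 17<19, i++
i=10 j=2: 19==19 emit, i++,j++
i=11 j=3: 22>21, j++

intersection = [1, 19]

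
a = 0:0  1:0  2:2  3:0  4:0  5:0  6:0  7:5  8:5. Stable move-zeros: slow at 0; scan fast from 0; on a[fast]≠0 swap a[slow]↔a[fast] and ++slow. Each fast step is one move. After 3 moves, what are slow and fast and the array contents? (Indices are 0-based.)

slow=1, fast=3, a=[2, 0, 0, 0, 0, 0, 0, 5, 5]

slow=0 fast=0: a[fast]=0, fast++
slow=0 fast=1: a[fast]=0, fast++
slow=0 fast=2: a[fast]=2≠0 swap→a[0]=2, slow++,fast++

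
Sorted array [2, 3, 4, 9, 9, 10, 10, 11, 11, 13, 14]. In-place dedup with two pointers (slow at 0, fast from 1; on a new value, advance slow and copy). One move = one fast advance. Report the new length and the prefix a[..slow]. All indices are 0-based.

slow=0 fast=1: a[fast]=3≠a[slow]=2 write a[1]=3, slow++,fast++
slow=1 fast=2: a[fast]=4≠a[slow]=3 write a[2]=4, slow++,fast++
slow=2 fast=3: a[fast]=9≠a[slow]=4 write a[3]=9, slow++,fast++
slow=3 fast=4: a[fast]=9=a[slow] dup, fast++
slow=3 fast=5: a[fast]=10≠a[slow]=9 write a[4]=10, slow++,fast++
slow=4 fast=6: a[fast]=10=a[slow] dup, fast++
slow=4 fast=7: a[fast]=11≠a[slow]=10 write a[5]=11, slow++,fast++
slow=5 fast=8: a[fast]=11=a[slow] dup, fast++
slow=5 fast=9: a[fast]=13≠a[slow]=11 write a[6]=13, slow++,fast++
slow=6 fast=10: a[fast]=14≠a[slow]=13 write a[7]=14, slow++,fast++

length 8; prefix = [2, 3, 4, 9, 10, 11, 13, 14]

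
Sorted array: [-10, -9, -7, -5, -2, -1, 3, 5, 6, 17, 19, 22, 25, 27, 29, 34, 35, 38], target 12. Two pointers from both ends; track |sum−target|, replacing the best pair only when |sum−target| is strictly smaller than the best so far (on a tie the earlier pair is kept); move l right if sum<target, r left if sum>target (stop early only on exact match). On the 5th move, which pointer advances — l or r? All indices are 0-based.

r

[0,17] -10+38=28 d=16 * → r--
[0,16] -10+35=25 d=13 * → r--
[0,15] -10+34=24 d=12 * → r--
[0,14] -10+29=19 d=7 * → r--
[0,13] -10+27=17 d=5 * → r--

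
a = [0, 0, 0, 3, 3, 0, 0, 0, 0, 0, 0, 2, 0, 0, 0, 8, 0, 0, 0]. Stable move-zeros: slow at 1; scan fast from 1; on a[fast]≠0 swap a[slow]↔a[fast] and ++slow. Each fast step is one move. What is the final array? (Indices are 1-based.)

[3, 3, 2, 8, 0, 0, 0, 0, 0, 0, 0, 0, 0, 0, 0, 0, 0, 0, 0]

(s=1,f=1) a[fast]=0 → fast++
(s=1,f=2) a[fast]=0 → fast++
(s=1,f=3) a[fast]=0 → fast++
(s=1,f=4) a[fast]=3≠0 swap→a[1]=3 → slow++,fast++
(s=2,f=5) a[fast]=3≠0 swap→a[2]=3 → slow++,fast++
(s=3,f=6) a[fast]=0 → fast++
(s=3,f=7) a[fast]=0 → fast++
(s=3,f=8) a[fast]=0 → fast++
(s=3,f=9) a[fast]=0 → fast++
(s=3,f=10) a[fast]=0 → fast++
(s=3,f=11) a[fast]=0 → fast++
(s=3,f=12) a[fast]=2≠0 swap→a[3]=2 → slow++,fast++
(s=4,f=13) a[fast]=0 → fast++
(s=4,f=14) a[fast]=0 → fast++
(s=4,f=15) a[fast]=0 → fast++
(s=4,f=16) a[fast]=8≠0 swap→a[4]=8 → slow++,fast++
(s=5,f=17) a[fast]=0 → fast++
(s=5,f=18) a[fast]=0 → fast++
(s=5,f=19) a[fast]=0 → fast++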